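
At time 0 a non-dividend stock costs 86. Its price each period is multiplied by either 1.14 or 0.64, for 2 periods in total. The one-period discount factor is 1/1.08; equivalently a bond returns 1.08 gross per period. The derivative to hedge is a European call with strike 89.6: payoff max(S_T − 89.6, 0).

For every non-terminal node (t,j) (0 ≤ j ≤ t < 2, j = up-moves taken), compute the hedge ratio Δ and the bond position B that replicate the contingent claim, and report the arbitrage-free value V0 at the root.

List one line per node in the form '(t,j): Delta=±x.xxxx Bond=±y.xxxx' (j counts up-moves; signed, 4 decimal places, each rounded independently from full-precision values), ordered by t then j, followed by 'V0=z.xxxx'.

(0,0): Delta=0.4200 Bond=-21.4055
(1,0): Delta=0.0000 Bond=0.0000
(1,1): Delta=0.4522 Bond=-26.2703
V0=14.7163

Since d<R<u, set p* = (R−d)/(u−d) = 0.8800; price each node as the discounted p*-expectation of its children.
Terminal values V(2,·): V(2,0)=0.0000, V(2,1)=0.0000, V(2,2)=22.1656
Node (1,0) S=55.0400: V=(p*·0.0000+(1−p*)·0.0000)/1.08=0.0000; Δ=(0.0000−0.0000)/(62.7456−35.2256)=0.0000; B=V−Δ·S=0.0000
Node (1,1) S=98.0400: V=(p*·22.1656+(1−p*)·0.0000)/1.08=18.0609; Δ=(22.1656−0.0000)/(111.7656−62.7456)=0.4522; B=V−Δ·S=-26.2703
Node (0,0) S=86.0000: V=(p*·18.0609+(1−p*)·0.0000)/1.08=14.7163; Δ=(18.0609−0.0000)/(98.0400−55.0400)=0.4200; B=V−Δ·S=-21.4055
Self-financing check: at every node Δ·S+B equals the discounted successor values.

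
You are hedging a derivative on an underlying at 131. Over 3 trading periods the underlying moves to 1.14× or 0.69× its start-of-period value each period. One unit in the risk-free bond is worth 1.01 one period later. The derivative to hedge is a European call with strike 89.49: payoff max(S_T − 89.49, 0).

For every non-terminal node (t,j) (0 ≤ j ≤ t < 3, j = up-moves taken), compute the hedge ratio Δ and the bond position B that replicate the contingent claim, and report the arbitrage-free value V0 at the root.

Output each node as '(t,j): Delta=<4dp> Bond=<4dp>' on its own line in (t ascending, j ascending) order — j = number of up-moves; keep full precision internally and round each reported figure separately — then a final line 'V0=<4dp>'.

(0,0): Delta=0.8354 Bond=-61.0316
(1,0): Delta=0.4843 Bond=-29.9083
(1,1): Delta=0.9217 Bond=-74.5337
(2,0): Delta=0.0000 Bond=0.0000
(2,1): Delta=0.6034 Bond=-42.4792
(2,2): Delta=1.0000 Bond=-88.6040
V0=48.4067

No-arbitrage ⇒ martingale measure with p* = (R−d)/(u−d) = 0.7111.
Terminal payoffs: V(3,0)=0.0000, V(3,1)=0.0000, V(3,2)=27.9808, V(3,3)=104.5923
(2,0): S=62.3691. Δ = (V_up−V_dn)/(S_up−S_dn) = (0.0000−0.0000)/(71.1008−43.0347) = 0.0000. V = [p*·0.0000 + (1−p*)·0.0000]/1.01 = 0.0000. B = V − Δ·S = 0.0000.
(2,1): S=103.0446. Δ = (V_up−V_dn)/(S_up−S_dn) = (27.9808−0.0000)/(117.4708−71.1008) = 0.6034. V = [p*·27.9808 + (1−p*)·0.0000]/1.01 = 19.7005. B = V − Δ·S = -42.4792.
(2,2): S=170.2476. Δ = (V_up−V_dn)/(S_up−S_dn) = (104.5923−27.9808)/(194.0823−117.4708) = 1.0000. V = [p*·104.5923 + (1−p*)·27.9808]/1.01 = 81.6436. B = V − Δ·S = -88.6040.
(1,0): S=90.3900. Δ = (V_up−V_dn)/(S_up−S_dn) = (19.7005−0.0000)/(103.0446−62.3691) = 0.4843. V = [p*·19.7005 + (1−p*)·0.0000]/1.01 = 13.8705. B = V − Δ·S = -29.9083.
(1,1): S=149.3400. Δ = (V_up−V_dn)/(S_up−S_dn) = (81.6436−19.7005)/(170.2476−103.0446) = 0.9217. V = [p*·81.6436 + (1−p*)·19.7005]/1.01 = 63.1178. B = V − Δ·S = -74.5337.
(0,0): S=131.0000. Δ = (V_up−V_dn)/(S_up−S_dn) = (63.1178−13.8705)/(149.3400−90.3900) = 0.8354. V = [p*·63.1178 + (1−p*)·13.8705]/1.01 = 48.4067. B = V − Δ·S = -61.0316.
Check: Δ(0,0)·S0 + B(0,0) = 48.4067 = V0.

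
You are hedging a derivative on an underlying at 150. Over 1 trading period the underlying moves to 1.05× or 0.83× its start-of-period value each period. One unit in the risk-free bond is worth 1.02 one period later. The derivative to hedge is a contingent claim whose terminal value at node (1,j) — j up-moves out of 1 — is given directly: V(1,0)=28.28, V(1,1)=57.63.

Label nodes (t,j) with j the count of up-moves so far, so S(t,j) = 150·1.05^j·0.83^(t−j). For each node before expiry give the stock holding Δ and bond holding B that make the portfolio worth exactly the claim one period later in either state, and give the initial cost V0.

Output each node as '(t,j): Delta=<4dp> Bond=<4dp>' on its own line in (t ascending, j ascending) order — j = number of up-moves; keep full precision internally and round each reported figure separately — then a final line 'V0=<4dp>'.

The replicating-portfolio and risk-neutral prices coincide; use p* = (1.02−0.83)/(1.05−0.83) = 0.8636 for the latter.
Payoff layer (t=1): V(1,0)=28.2800, V(1,1)=57.6300
  t=0,j=0: stock 150.0000 → up 157.5000 (V=57.6300), down 124.5000 (V=28.2800). Price 52.5762; hedge Δ=0.8894, bond B=-80.8329.
Check: Δ(0,0)·S0 + B(0,0) = 52.5762 = V0.

(0,0): Delta=0.8894 Bond=-80.8329
V0=52.5762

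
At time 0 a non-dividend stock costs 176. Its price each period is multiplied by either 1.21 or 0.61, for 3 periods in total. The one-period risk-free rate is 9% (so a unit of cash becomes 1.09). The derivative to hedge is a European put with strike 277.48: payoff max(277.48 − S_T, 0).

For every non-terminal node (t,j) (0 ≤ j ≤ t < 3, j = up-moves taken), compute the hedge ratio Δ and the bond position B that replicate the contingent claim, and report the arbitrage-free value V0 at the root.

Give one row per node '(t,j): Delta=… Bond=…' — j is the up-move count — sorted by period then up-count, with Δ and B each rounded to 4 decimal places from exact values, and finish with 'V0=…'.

The replicating-portfolio and risk-neutral prices coincide; use p* = (1.09−0.61)/(1.21−0.61) = 0.8000 for the latter.
Terminal values V(3,·): V(3,0)=237.5313, V(3,1)=198.2376, V(3,2)=120.2942, V(3,3)=0.0000
  t=2,j=0: stock 65.4896 → up 79.2424 (V=198.2376), down 39.9487 (V=237.5313). Price 189.0792; hedge Δ=-1.0000, bond B=254.5688.
  t=2,j=1: stock 129.9056 → up 157.1858 (V=120.2942), down 79.2424 (V=198.2376). Price 124.6632; hedge Δ=-1.0000, bond B=254.5688.
  t=2,j=2: stock 257.6816 → up 311.7947 (V=0.0000), down 157.1858 (V=120.2942). Price 22.0723; hedge Δ=-0.7781, bond B=222.5627.
  t=1,j=0: stock 107.3600 → up 129.9056 (V=124.6632), down 65.4896 (V=189.0792). Price 126.1894; hedge Δ=-1.0000, bond B=233.5494.
  t=1,j=1: stock 212.9600 → up 257.6816 (V=22.0723), down 129.9056 (V=124.6632). Price 39.0739; hedge Δ=-0.8029, bond B=210.0586.
  t=0,j=0: stock 176.0000 → up 212.9600 (V=39.0739), down 107.3600 (V=126.1894). Price 51.8321; hedge Δ=-0.8250, bond B=197.0246.
Check: Δ(0,0)·S0 + B(0,0) = 51.8321 = V0.

(0,0): Delta=-0.8250 Bond=197.0246
(1,0): Delta=-1.0000 Bond=233.5494
(1,1): Delta=-0.8029 Bond=210.0586
(2,0): Delta=-1.0000 Bond=254.5688
(2,1): Delta=-1.0000 Bond=254.5688
(2,2): Delta=-0.7781 Bond=222.5627
V0=51.8321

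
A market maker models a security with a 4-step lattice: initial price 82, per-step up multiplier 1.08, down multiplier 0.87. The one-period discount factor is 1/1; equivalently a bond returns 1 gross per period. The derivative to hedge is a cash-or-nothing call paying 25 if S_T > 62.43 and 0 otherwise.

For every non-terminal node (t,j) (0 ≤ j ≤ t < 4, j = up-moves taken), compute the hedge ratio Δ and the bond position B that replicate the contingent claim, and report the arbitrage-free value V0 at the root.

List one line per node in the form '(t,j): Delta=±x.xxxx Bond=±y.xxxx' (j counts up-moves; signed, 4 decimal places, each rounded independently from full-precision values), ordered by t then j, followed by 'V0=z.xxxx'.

Since d<R<u, set p* = (R−d)/(u−d) = 0.6190; price each node as the discounted p*-expectation of its children.
Terminal payoffs: V(4,0)=0.0000, V(4,1)=0.0000, V(4,2)=25.0000, V(4,3)=25.0000, V(4,4)=25.0000
Node (3,0) S=53.9972: V=(p*·0.0000+(1−p*)·0.0000)/1=0.0000; Δ=(0.0000−0.0000)/(58.3170−46.9776)=0.0000; B=V−Δ·S=0.0000
Node (3,1) S=67.0311: V=(p*·25.0000+(1−p*)·0.0000)/1=15.4762; Δ=(25.0000−0.0000)/(72.3935−58.3170)=1.7760; B=V−Δ·S=-103.5714
Node (3,2) S=83.2110: V=(p*·25.0000+(1−p*)·25.0000)/1=25.0000; Δ=(25.0000−25.0000)/(89.8679−72.3935)=0.0000; B=V−Δ·S=25.0000
Node (3,3) S=103.2964: V=(p*·25.0000+(1−p*)·25.0000)/1=25.0000; Δ=(25.0000−25.0000)/(111.5601−89.8679)=0.0000; B=V−Δ·S=25.0000
Node (2,0) S=62.0658: V=(p*·15.4762+(1−p*)·0.0000)/1=9.5805; Δ=(15.4762−0.0000)/(67.0311−53.9972)=1.1874; B=V−Δ·S=-64.1156
Node (2,1) S=77.0472: V=(p*·25.0000+(1−p*)·15.4762)/1=21.3719; Δ=(25.0000−15.4762)/(83.2110−67.0311)=0.5886; B=V−Δ·S=-23.9796
Node (2,2) S=95.6448: V=(p*·25.0000+(1−p*)·25.0000)/1=25.0000; Δ=(25.0000−25.0000)/(103.2964−83.2110)=0.0000; B=V−Δ·S=25.0000
Node (1,0) S=71.3400: V=(p*·21.3719+(1−p*)·9.5805)/1=16.8799; Δ=(21.3719−9.5805)/(77.0472−62.0658)=0.7871; B=V−Δ·S=-39.2695
Node (1,1) S=88.5600: V=(p*·25.0000+(1−p*)·21.3719)/1=23.6179; Δ=(25.0000−21.3719)/(95.6448−77.0472)=0.1951; B=V−Δ·S=6.3411
Node (0,0) S=82.0000: V=(p*·23.6179+(1−p*)·16.8799)/1=21.0510; Δ=(23.6179−16.8799)/(88.5600−71.3400)=0.3913; B=V−Δ·S=-11.0344
Self-financing check: at every node Δ·S+B equals the discounted successor values.

(0,0): Delta=0.3913 Bond=-11.0344
(1,0): Delta=0.7871 Bond=-39.2695
(1,1): Delta=0.1951 Bond=6.3411
(2,0): Delta=1.1874 Bond=-64.1156
(2,1): Delta=0.5886 Bond=-23.9796
(2,2): Delta=0.0000 Bond=25.0000
(3,0): Delta=0.0000 Bond=0.0000
(3,1): Delta=1.7760 Bond=-103.5714
(3,2): Delta=0.0000 Bond=25.0000
(3,3): Delta=0.0000 Bond=25.0000
V0=21.0510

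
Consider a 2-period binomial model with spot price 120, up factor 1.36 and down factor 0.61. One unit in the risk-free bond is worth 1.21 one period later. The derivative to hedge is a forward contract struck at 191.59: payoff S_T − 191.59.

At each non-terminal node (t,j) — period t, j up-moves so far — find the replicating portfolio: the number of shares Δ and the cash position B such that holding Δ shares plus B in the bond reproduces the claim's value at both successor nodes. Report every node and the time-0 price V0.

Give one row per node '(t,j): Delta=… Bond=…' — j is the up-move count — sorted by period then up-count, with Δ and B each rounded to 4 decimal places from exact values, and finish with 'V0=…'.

No-arbitrage ⇒ martingale measure with p* = (R−d)/(u−d) = 0.8000.
Payoff layer (t=2): V(2,0)=-146.9380, V(2,1)=-92.0380, V(2,2)=30.3620
(1,0): S=73.2000. Δ = (V_up−V_dn)/(S_up−S_dn) = (-92.0380−-146.9380)/(99.5520−44.6520) = 1.0000. V = [p*·-92.0380 + (1−p*)·-146.9380]/1.21 = -85.1388. B = V − Δ·S = -158.3388.
(1,1): S=163.2000. Δ = (V_up−V_dn)/(S_up−S_dn) = (30.3620−-92.0380)/(221.9520−99.5520) = 1.0000. V = [p*·30.3620 + (1−p*)·-92.0380]/1.21 = 4.8612. B = V − Δ·S = -158.3388.
(0,0): S=120.0000. Δ = (V_up−V_dn)/(S_up−S_dn) = (4.8612−-85.1388)/(163.2000−73.2000) = 1.0000. V = [p*·4.8612 + (1−p*)·-85.1388]/1.21 = -10.8585. B = V − Δ·S = -130.8585.
Each (Δ,B) replicates both successor values, so the strategy is self-financing and V0 is arbitrage-free.

(0,0): Delta=1.0000 Bond=-130.8585
(1,0): Delta=1.0000 Bond=-158.3388
(1,1): Delta=1.0000 Bond=-158.3388
V0=-10.8585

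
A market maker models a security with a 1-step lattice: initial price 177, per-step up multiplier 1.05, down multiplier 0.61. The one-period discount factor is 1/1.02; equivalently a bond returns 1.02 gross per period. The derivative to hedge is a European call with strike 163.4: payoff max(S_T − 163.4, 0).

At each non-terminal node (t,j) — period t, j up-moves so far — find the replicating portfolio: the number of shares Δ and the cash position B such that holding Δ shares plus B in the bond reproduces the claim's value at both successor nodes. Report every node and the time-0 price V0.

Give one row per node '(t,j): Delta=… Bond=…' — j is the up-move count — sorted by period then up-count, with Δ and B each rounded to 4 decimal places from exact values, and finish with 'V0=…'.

(0,0): Delta=0.2883 Bond=-30.5136
V0=20.5091

Risk-neutral probability p* = (R−d)/(u−d) = (1.02−0.61)/(1.05−0.61) = 0.9318.
Payoff layer (t=1): V(1,0)=0.0000, V(1,1)=22.4500
Node (0,0) S=177.0000: V=(p*·22.4500+(1−p*)·0.0000)/1.02=20.5091; Δ=(22.4500−0.0000)/(185.8500−107.9700)=0.2883; B=V−Δ·S=-30.5136
Check: Δ(0,0)·S0 + B(0,0) = 20.5091 = V0.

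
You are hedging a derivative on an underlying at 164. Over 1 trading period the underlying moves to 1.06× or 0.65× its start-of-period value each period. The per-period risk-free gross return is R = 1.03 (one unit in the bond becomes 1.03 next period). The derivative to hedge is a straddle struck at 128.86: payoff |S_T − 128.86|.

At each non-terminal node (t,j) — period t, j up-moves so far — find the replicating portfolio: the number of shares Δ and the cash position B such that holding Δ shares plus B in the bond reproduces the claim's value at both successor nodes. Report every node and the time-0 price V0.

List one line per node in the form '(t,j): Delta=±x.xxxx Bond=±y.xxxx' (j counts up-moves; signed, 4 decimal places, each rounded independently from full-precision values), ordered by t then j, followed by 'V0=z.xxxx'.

(0,0): Delta=0.3379 Bond=-13.3587
V0=42.0559

The replicating-portfolio and risk-neutral prices coincide; use p* = (1.03−0.65)/(1.06−0.65) = 0.9268 for the latter.
Payoff layer (t=1): V(1,0)=22.2600, V(1,1)=44.9800
(0,0): S=164.0000. Δ = (V_up−V_dn)/(S_up−S_dn) = (44.9800−22.2600)/(173.8400−106.6000) = 0.3379. V = [p*·44.9800 + (1−p*)·22.2600]/1.03 = 42.0559. B = V − Δ·S = -13.3587.
Root portfolio cost Δ·164+B reproduces V0=42.0559.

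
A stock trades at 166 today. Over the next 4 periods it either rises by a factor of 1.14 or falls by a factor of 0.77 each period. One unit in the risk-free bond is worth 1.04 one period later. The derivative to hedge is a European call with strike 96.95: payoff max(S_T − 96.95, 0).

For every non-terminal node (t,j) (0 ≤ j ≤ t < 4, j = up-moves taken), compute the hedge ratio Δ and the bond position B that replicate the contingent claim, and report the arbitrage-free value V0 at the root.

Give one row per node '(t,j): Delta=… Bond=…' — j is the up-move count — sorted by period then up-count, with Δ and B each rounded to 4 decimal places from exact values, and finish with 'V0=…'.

Risk-neutral probability p* = (R−d)/(u−d) = (1.04−0.77)/(1.14−0.77) = 0.7297.
Terminal values V(4,·): V(4,0)=0.0000, V(4,1)=0.0000, V(4,2)=30.9585, V(4,3)=92.4210, V(4,4)=183.4174
Node (3,0) S=75.7845: V=(p*·0.0000+(1−p*)·0.0000)/1.04=0.0000; Δ=(0.0000−0.0000)/(86.3943−58.3540)=0.0000; B=V−Δ·S=0.0000
Node (3,1) S=112.2004: V=(p*·30.9585+(1−p*)·0.0000)/1.04=21.7224; Δ=(30.9585−0.0000)/(127.9085−86.3943)=0.7457; B=V−Δ·S=-61.9491
Node (3,2) S=166.1149: V=(p*·92.4210+(1−p*)·30.9585)/1.04=72.8937; Δ=(92.4210−30.9585)/(189.3710−127.9085)=1.0000; B=V−Δ·S=-93.2212
Node (3,3) S=245.9363: V=(p*·183.4174+(1−p*)·92.4210)/1.04=152.7152; Δ=(183.4174−92.4210)/(280.3674−189.3710)=1.0000; B=V−Δ·S=-93.2212
Node (2,0) S=98.4214: V=(p*·21.7224+(1−p*)·0.0000)/1.04=15.2418; Δ=(21.7224−0.0000)/(112.2004−75.7845)=0.5965; B=V−Δ·S=-43.4674
Node (2,1) S=145.7148: V=(p*·72.8937+(1−p*)·21.7224)/1.04=56.7920; Δ=(72.8937−21.7224)/(166.1149−112.2004)=0.9491; B=V−Δ·S=-81.5089
Node (2,2) S=215.7336: V=(p*·152.7152+(1−p*)·72.8937)/1.04=126.0979; Δ=(152.7152−72.8937)/(245.9363−166.1149)=1.0000; B=V−Δ·S=-89.6357
Node (1,0) S=127.8200: V=(p*·56.7920+(1−p*)·15.2418)/1.04=43.8098; Δ=(56.7920−15.2418)/(145.7148−98.4214)=0.8786; B=V−Δ·S=-68.4879
Node (1,1) S=189.2400: V=(p*·126.0979+(1−p*)·56.7920)/1.04=103.2371; Δ=(126.0979−56.7920)/(215.7336−145.7148)=0.9898; B=V−Δ·S=-84.0762
Node (0,0) S=166.0000: V=(p*·103.2371+(1−p*)·43.8098)/1.04=83.8227; Δ=(103.2371−43.8098)/(189.2400−127.8200)=0.9676; B=V−Δ·S=-76.7915
Check: Δ(0,0)·S0 + B(0,0) = 83.8227 = V0.

(0,0): Delta=0.9676 Bond=-76.7915
(1,0): Delta=0.8786 Bond=-68.4879
(1,1): Delta=0.9898 Bond=-84.0762
(2,0): Delta=0.5965 Bond=-43.4674
(2,1): Delta=0.9491 Bond=-81.5089
(2,2): Delta=1.0000 Bond=-89.6357
(3,0): Delta=0.0000 Bond=0.0000
(3,1): Delta=0.7457 Bond=-61.9491
(3,2): Delta=1.0000 Bond=-93.2212
(3,3): Delta=1.0000 Bond=-93.2212
V0=83.8227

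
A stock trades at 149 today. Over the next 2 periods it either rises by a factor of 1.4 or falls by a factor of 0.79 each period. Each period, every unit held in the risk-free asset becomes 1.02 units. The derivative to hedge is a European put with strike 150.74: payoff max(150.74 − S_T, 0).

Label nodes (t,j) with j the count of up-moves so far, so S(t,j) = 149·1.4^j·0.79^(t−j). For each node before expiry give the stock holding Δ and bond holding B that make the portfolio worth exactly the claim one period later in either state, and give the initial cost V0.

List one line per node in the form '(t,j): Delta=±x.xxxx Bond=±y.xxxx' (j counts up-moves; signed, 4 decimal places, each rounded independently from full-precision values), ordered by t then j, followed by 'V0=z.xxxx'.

The replicating-portfolio and risk-neutral prices coincide; use p* = (1.02−0.79)/(1.4−0.79) = 0.3770 for the latter.
Terminal payoffs: V(2,0)=57.7491, V(2,1)=0.0000, V(2,2)=0.0000
  t=1,j=0: stock 117.7100 → up 164.7940 (V=0.0000), down 92.9909 (V=57.7491). Price 35.2695; hedge Δ=-0.8043, bond B=129.9401.
  t=1,j=1: stock 208.6000 → up 292.0400 (V=0.0000), down 164.7940 (V=0.0000). Price 0.0000; hedge Δ=0.0000, bond B=0.0000.
  t=0,j=0: stock 149.0000 → up 208.6000 (V=0.0000), down 117.7100 (V=35.2695). Price 21.5403; hedge Δ=-0.3880, bond B=79.3591.
Self-financing check: at every node Δ·S+B equals the discounted successor values.

(0,0): Delta=-0.3880 Bond=79.3591
(1,0): Delta=-0.8043 Bond=129.9401
(1,1): Delta=0.0000 Bond=0.0000
V0=21.5403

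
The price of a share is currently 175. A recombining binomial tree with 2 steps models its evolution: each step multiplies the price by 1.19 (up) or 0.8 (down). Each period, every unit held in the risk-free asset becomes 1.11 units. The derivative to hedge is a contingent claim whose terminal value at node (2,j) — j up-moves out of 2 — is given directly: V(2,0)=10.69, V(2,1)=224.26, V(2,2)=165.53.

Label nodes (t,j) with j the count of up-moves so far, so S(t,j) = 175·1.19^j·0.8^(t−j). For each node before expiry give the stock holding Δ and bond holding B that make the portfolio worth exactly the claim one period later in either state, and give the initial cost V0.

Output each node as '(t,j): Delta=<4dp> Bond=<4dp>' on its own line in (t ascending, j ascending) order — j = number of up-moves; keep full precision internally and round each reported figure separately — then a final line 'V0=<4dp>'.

(0,0): Delta=-0.0379 Bond=151.2420
(1,0): Delta=3.9115 Bond=-385.0471
(1,1): Delta=-0.7231 Bond=310.5692
V0=144.6040

No-arbitrage ⇒ martingale measure with p* = (R−d)/(u−d) = 0.7949.
Terminal payoffs: V(2,0)=10.6900, V(2,1)=224.2600, V(2,2)=165.5300
Node (1,0) S=140.0000: V=(p*·224.2600+(1−p*)·10.6900)/1.11=162.5683; Δ=(224.2600−10.6900)/(166.6000−112.0000)=3.9115; B=V−Δ·S=-385.0471
Node (1,1) S=208.2500: V=(p*·165.5300+(1−p*)·224.2600)/1.11=159.9794; Δ=(165.5300−224.2600)/(247.8175−166.6000)=-0.7231; B=V−Δ·S=310.5692
Node (0,0) S=175.0000: V=(p*·159.9794+(1−p*)·162.5683)/1.11=144.6040; Δ=(159.9794−162.5683)/(208.2500−140.0000)=-0.0379; B=V−Δ·S=151.2420
Check: Δ(0,0)·S0 + B(0,0) = 144.6040 = V0.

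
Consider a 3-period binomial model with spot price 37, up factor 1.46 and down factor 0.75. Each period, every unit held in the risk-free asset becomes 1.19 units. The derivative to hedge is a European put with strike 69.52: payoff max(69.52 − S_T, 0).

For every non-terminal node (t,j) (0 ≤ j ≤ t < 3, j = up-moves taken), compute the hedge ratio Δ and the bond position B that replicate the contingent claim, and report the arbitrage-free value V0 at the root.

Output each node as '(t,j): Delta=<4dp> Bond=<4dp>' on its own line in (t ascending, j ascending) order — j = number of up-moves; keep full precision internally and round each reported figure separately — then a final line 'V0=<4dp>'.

(0,0): Delta=-0.5289 Bond=30.2695
(1,0): Delta=-1.0000 Bond=49.0926
(1,1): Delta=-0.3805 Bond=27.9993
(2,0): Delta=-1.0000 Bond=58.4202
(2,1): Delta=-1.0000 Bond=58.4202
(2,2): Delta=-0.1852 Bond=17.9162
V0=10.6987

No-arbitrage ⇒ martingale measure with p* = (R−d)/(u−d) = 0.6197.
Terminal values V(3,·): V(3,0)=53.9106, V(3,1)=39.1337, V(3,2)=10.3681, V(3,3)=0.0000
(2,0): S=20.8125. Δ = (V_up−V_dn)/(S_up−S_dn) = (39.1337−53.9106)/(30.3863−15.6094) = -1.0000. V = [p*·39.1337 + (1−p*)·53.9106]/1.19 = 37.6077. B = V − Δ·S = 58.4202.
(2,1): S=40.5150. Δ = (V_up−V_dn)/(S_up−S_dn) = (10.3681−39.1337)/(59.1519−30.3863) = -1.0000. V = [p*·10.3681 + (1−p*)·39.1337]/1.19 = 17.9052. B = V − Δ·S = 58.4202.
(2,2): S=78.8692. Δ = (V_up−V_dn)/(S_up−S_dn) = (0.0000−10.3681)/(115.1490−59.1519) = -0.1852. V = [p*·0.0000 + (1−p*)·10.3681]/1.19 = 3.3133. B = V − Δ·S = 17.9162.
(1,0): S=27.7500. Δ = (V_up−V_dn)/(S_up−S_dn) = (17.9052−37.6077)/(40.5150−20.8125) = -1.0000. V = [p*·17.9052 + (1−p*)·37.6077]/1.19 = 21.3426. B = V − Δ·S = 49.0926.
(1,1): S=54.0200. Δ = (V_up−V_dn)/(S_up−S_dn) = (3.3133−17.9052)/(78.8692−40.5150) = -0.3805. V = [p*·3.3133 + (1−p*)·17.9052]/1.19 = 7.4473. B = V − Δ·S = 27.9993.
(0,0): S=37.0000. Δ = (V_up−V_dn)/(S_up−S_dn) = (7.4473−21.3426)/(54.0200−27.7500) = -0.5289. V = [p*·7.4473 + (1−p*)·21.3426]/1.19 = 10.6987. B = V − Δ·S = 30.2695.
The time-0 hedge costs 10.6987, which is the no-arbitrage price.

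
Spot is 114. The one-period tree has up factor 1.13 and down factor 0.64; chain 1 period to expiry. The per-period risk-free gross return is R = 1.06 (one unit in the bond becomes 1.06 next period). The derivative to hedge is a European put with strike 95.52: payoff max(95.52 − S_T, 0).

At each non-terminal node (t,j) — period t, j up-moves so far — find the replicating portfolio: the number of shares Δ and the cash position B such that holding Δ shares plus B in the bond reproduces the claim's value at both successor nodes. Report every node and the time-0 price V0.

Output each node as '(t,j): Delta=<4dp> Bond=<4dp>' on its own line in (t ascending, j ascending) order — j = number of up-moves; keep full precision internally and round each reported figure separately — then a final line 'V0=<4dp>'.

(0,0): Delta=-0.4039 Bond=49.0812
V0=3.0404

Risk-neutral probability p* = (R−d)/(u−d) = (1.06−0.64)/(1.13−0.64) = 0.8571.
Payoff layer (t=1): V(1,0)=22.5600, V(1,1)=0.0000
Node (0,0) S=114.0000: V=(p*·0.0000+(1−p*)·22.5600)/1.06=3.0404; Δ=(0.0000−22.5600)/(128.8200−72.9600)=-0.4039; B=V−Δ·S=49.0812
The time-0 hedge costs 3.0404, which is the no-arbitrage price.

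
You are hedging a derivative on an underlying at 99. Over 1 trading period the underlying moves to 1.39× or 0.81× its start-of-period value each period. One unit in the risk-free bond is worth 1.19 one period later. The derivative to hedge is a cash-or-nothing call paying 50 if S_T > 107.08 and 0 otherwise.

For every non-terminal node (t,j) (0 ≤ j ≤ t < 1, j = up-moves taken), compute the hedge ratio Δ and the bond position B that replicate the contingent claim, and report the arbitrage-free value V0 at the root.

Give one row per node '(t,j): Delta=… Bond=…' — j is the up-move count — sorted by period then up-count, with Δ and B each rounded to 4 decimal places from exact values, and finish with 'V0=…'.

(0,0): Delta=0.8708 Bond=-58.6786
V0=27.5283

Risk-neutral probability p* = (R−d)/(u−d) = (1.19−0.81)/(1.39−0.81) = 0.6552.
Terminal payoffs: V(1,0)=0.0000, V(1,1)=50.0000
  t=0,j=0: stock 99.0000 → up 137.6100 (V=50.0000), down 80.1900 (V=0.0000). Price 27.5283; hedge Δ=0.8708, bond B=-58.6786.
Self-financing check: at every node Δ·S+B equals the discounted successor values.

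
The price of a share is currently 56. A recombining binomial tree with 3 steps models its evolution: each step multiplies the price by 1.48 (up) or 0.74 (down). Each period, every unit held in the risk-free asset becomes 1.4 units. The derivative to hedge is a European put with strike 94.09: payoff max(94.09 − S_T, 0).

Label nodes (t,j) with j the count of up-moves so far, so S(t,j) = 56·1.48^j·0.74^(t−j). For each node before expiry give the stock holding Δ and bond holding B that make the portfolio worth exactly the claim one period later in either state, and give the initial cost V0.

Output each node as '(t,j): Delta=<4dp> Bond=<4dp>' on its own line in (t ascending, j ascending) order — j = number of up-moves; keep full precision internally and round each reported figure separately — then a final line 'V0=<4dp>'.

Risk-neutral probability p* = (R−d)/(u−d) = (1.4−0.74)/(1.48−0.74) = 0.8919.
Payoff layer (t=3): V(3,0)=71.3975, V(3,1)=48.7049, V(3,2)=3.3198, V(3,3)=0.0000
(2,0): S=30.6656. Δ = (V_up−V_dn)/(S_up−S_dn) = (48.7049−71.3975)/(45.3851−22.6925) = -1.0000. V = [p*·48.7049 + (1−p*)·71.3975]/1.4 = 36.5415. B = V − Δ·S = 67.2071.
(2,1): S=61.3312. Δ = (V_up−V_dn)/(S_up−S_dn) = (3.3198−48.7049)/(90.7702−45.3851) = -1.0000. V = [p*·3.3198 + (1−p*)·48.7049]/1.4 = 5.8759. B = V − Δ·S = 67.2071.
(2,2): S=122.6624. Δ = (V_up−V_dn)/(S_up−S_dn) = (0.0000−3.3198)/(181.5404−90.7702) = -0.0366. V = [p*·0.0000 + (1−p*)·3.3198]/1.4 = 0.2564. B = V − Δ·S = 4.7426.
(1,0): S=41.4400. Δ = (V_up−V_dn)/(S_up−S_dn) = (5.8759−36.5415)/(61.3312−30.6656) = -1.0000. V = [p*·5.8759 + (1−p*)·36.5415]/1.4 = 6.5651. B = V − Δ·S = 48.0051.
(1,1): S=82.8800. Δ = (V_up−V_dn)/(S_up−S_dn) = (0.2564−5.8759)/(122.6624−61.3312) = -0.0916. V = [p*·0.2564 + (1−p*)·5.8759]/1.4 = 0.6171. B = V − Δ·S = 8.2111.
(0,0): S=56.0000. Δ = (V_up−V_dn)/(S_up−S_dn) = (0.6171−6.5651)/(82.8800−41.4400) = -0.1435. V = [p*·0.6171 + (1−p*)·6.5651]/1.4 = 0.9001. B = V − Δ·S = 8.9380.
Self-financing check: at every node Δ·S+B equals the discounted successor values.

(0,0): Delta=-0.1435 Bond=8.9380
(1,0): Delta=-1.0000 Bond=48.0051
(1,1): Delta=-0.0916 Bond=8.2111
(2,0): Delta=-1.0000 Bond=67.2071
(2,1): Delta=-1.0000 Bond=67.2071
(2,2): Delta=-0.0366 Bond=4.7426
V0=0.9001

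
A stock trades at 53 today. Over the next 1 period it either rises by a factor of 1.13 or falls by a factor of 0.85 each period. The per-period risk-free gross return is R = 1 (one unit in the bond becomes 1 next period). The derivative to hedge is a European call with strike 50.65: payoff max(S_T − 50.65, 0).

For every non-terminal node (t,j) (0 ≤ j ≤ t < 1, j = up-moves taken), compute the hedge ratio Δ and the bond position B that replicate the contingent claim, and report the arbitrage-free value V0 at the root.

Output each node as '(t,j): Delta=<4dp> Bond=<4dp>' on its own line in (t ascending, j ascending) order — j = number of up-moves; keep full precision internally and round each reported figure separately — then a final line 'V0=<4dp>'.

(0,0): Delta=0.6226 Bond=-28.0500
V0=4.9500

Since d<R<u, set p* = (R−d)/(u−d) = 0.5357; price each node as the discounted p*-expectation of its children.
Terminal values V(1,·): V(1,0)=0.0000, V(1,1)=9.2400
(0,0): S=53.0000. Δ = (V_up−V_dn)/(S_up−S_dn) = (9.2400−0.0000)/(59.8900−45.0500) = 0.6226. V = [p*·9.2400 + (1−p*)·0.0000]/1 = 4.9500. B = V − Δ·S = -28.0500.
Root portfolio cost Δ·53+B reproduces V0=4.9500.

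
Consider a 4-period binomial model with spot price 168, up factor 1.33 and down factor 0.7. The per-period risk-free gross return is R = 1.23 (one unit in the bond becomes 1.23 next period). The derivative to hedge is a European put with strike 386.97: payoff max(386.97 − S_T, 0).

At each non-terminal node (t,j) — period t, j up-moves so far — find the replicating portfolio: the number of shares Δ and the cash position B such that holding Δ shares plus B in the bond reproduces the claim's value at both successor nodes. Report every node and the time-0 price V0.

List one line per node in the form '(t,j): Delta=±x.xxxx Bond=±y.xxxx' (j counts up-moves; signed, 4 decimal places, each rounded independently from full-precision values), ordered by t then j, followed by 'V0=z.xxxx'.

(0,0): Delta=-0.5807 Bond=128.9768
(1,0): Delta=-1.0000 Bond=207.9515
(1,1): Delta=-0.5391 Bond=149.3377
(2,0): Delta=-1.0000 Bond=255.7803
(2,1): Delta=-1.0000 Bond=255.7803
(2,2): Delta=-0.4933 Bond=170.0826
(3,0): Delta=-1.0000 Bond=314.6098
(3,1): Delta=-1.0000 Bond=314.6098
(3,2): Delta=-1.0000 Bond=314.6098
(3,3): Delta=-0.4430 Bond=189.3133
V0=31.4196

Risk-neutral probability p* = (R−d)/(u−d) = (1.23−0.7)/(1.33−0.7) = 0.8413.
Payoff layer (t=4): V(4,0)=346.6332, V(4,1)=310.3301, V(4,2)=241.3542, V(4,3)=110.2999, V(4,4)=0.0000
(3,0): S=57.6240. Δ = (V_up−V_dn)/(S_up−S_dn) = (310.3301−346.6332)/(76.6399−40.3368) = -1.0000. V = [p*·310.3301 + (1−p*)·346.6332]/1.23 = 256.9858. B = V − Δ·S = 314.6098.
(3,1): S=109.4856. Δ = (V_up−V_dn)/(S_up−S_dn) = (241.3542−310.3301)/(145.6158−76.6399) = -1.0000. V = [p*·241.3542 + (1−p*)·310.3301]/1.23 = 205.1242. B = V − Δ·S = 314.6098.
(3,2): S=208.0226. Δ = (V_up−V_dn)/(S_up−S_dn) = (110.2999−241.3542)/(276.6701−145.6158) = -1.0000. V = [p*·110.2999 + (1−p*)·241.3542]/1.23 = 106.5871. B = V − Δ·S = 314.6098.
(3,3): S=395.2430. Δ = (V_up−V_dn)/(S_up−S_dn) = (0.0000−110.2999)/(525.6732−276.6701) = -0.4430. V = [p*·0.0000 + (1−p*)·110.2999]/1.23 = 14.2341. B = V − Δ·S = 189.3133.
(2,0): S=82.3200. Δ = (V_up−V_dn)/(S_up−S_dn) = (205.1242−256.9858)/(109.4856−57.6240) = -1.0000. V = [p*·205.1242 + (1−p*)·256.9858]/1.23 = 173.4603. B = V − Δ·S = 255.7803.
(2,1): S=156.4080. Δ = (V_up−V_dn)/(S_up−S_dn) = (106.5871−205.1242)/(208.0226−109.4856) = -1.0000. V = [p*·106.5871 + (1−p*)·205.1242]/1.23 = 99.3723. B = V − Δ·S = 255.7803.
(2,2): S=297.1752. Δ = (V_up−V_dn)/(S_up−S_dn) = (14.2341−106.5871)/(395.2430−208.0226) = -0.4933. V = [p*·14.2341 + (1−p*)·106.5871]/1.23 = 23.4905. B = V − Δ·S = 170.0826.
(1,0): S=117.6000. Δ = (V_up−V_dn)/(S_up−S_dn) = (99.3723−173.4603)/(156.4080−82.3200) = -1.0000. V = [p*·99.3723 + (1−p*)·173.4603]/1.23 = 90.3515. B = V − Δ·S = 207.9515.
(1,1): S=223.4400. Δ = (V_up−V_dn)/(S_up−S_dn) = (23.4905−99.3723)/(297.1752−156.4080) = -0.5391. V = [p*·23.4905 + (1−p*)·99.3723]/1.23 = 28.8904. B = V − Δ·S = 149.3377.
(0,0): S=168.0000. Δ = (V_up−V_dn)/(S_up−S_dn) = (28.8904−90.3515)/(223.4400−117.6000) = -0.5807. V = [p*·28.8904 + (1−p*)·90.3515]/1.23 = 31.4196. B = V − Δ·S = 128.9768.
The time-0 hedge costs 31.4196, which is the no-arbitrage price.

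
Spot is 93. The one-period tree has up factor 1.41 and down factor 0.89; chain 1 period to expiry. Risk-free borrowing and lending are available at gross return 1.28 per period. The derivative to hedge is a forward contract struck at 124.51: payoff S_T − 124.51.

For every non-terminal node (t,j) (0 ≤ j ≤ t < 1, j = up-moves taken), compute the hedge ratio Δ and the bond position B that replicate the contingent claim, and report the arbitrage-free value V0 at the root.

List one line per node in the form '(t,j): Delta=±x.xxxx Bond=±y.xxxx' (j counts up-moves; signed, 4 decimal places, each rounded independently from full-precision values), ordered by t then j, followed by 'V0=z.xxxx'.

The replicating-portfolio and risk-neutral prices coincide; use p* = (1.28−0.89)/(1.41−0.89) = 0.7500 for the latter.
Terminal values V(1,·): V(1,0)=-41.7400, V(1,1)=6.6200
(0,0): S=93.0000. Δ = (V_up−V_dn)/(S_up−S_dn) = (6.6200−-41.7400)/(131.1300−82.7700) = 1.0000. V = [p*·6.6200 + (1−p*)·-41.7400]/1.28 = -4.2734. B = V − Δ·S = -97.2734.
Each (Δ,B) replicates both successor values, so the strategy is self-financing and V0 is arbitrage-free.

(0,0): Delta=1.0000 Bond=-97.2734
V0=-4.2734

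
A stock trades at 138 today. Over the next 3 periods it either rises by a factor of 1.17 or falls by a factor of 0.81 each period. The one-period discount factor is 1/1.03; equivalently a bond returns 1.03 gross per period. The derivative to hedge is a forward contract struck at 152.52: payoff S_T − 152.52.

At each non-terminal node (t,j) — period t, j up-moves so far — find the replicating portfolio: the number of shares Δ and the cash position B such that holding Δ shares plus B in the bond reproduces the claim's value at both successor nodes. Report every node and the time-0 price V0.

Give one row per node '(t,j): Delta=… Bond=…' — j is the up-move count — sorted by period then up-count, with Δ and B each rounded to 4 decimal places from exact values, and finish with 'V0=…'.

The replicating-portfolio and risk-neutral prices coincide; use p* = (1.03−0.81)/(1.17−0.81) = 0.6111 for the latter.
Terminal payoffs: V(3,0)=-79.1811, V(3,1)=-46.5861, V(3,2)=0.4956, V(3,3)=68.5026
  t=2,j=0: stock 90.5418 → up 105.9339 (V=-46.5861), down 73.3389 (V=-79.1811). Price -57.5359; hedge Δ=1.0000, bond B=-148.0777.
  t=2,j=1: stock 130.7826 → up 153.0156 (V=0.4956), down 105.9339 (V=-46.5861). Price -17.2951; hedge Δ=1.0000, bond B=-148.0777.
  t=2,j=2: stock 188.9082 → up 221.0226 (V=68.5026), down 153.0156 (V=0.4956). Price 40.8305; hedge Δ=1.0000, bond B=-148.0777.
  t=1,j=0: stock 111.7800 → up 130.7826 (V=-17.2951), down 90.5418 (V=-57.5359). Price -31.9847; hedge Δ=1.0000, bond B=-143.7647.
  t=1,j=1: stock 161.4600 → up 188.9082 (V=40.8305), down 130.7826 (V=-17.2951). Price 17.6953; hedge Δ=1.0000, bond B=-143.7647.
  t=0,j=0: stock 138.0000 → up 161.4600 (V=17.6953), down 111.7800 (V=-31.9847). Price -1.5774; hedge Δ=1.0000, bond B=-139.5774.
Check: Δ(0,0)·S0 + B(0,0) = -1.5774 = V0.

(0,0): Delta=1.0000 Bond=-139.5774
(1,0): Delta=1.0000 Bond=-143.7647
(1,1): Delta=1.0000 Bond=-143.7647
(2,0): Delta=1.0000 Bond=-148.0777
(2,1): Delta=1.0000 Bond=-148.0777
(2,2): Delta=1.0000 Bond=-148.0777
V0=-1.5774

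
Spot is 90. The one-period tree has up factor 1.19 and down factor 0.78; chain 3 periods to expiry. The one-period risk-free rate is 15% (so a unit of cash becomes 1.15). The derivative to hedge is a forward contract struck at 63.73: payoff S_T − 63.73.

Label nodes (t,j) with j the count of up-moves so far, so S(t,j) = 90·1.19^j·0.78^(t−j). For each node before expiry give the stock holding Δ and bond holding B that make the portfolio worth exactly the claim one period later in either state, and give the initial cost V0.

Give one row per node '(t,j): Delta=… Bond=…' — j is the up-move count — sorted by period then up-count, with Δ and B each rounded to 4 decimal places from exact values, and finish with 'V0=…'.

No-arbitrage ⇒ martingale measure with p* = (R−d)/(u−d) = 0.9024.
Terminal payoffs: V(3,0)=-21.0203, V(3,1)=1.4296, V(3,2)=35.6802, V(3,3)=87.9343
(2,0): S=54.7560. Δ = (V_up−V_dn)/(S_up−S_dn) = (1.4296−-21.0203)/(65.1596−42.7097) = 1.0000. V = [p*·1.4296 + (1−p*)·-21.0203]/1.15 = -0.6614. B = V − Δ·S = -55.4174.
(2,1): S=83.5380. Δ = (V_up−V_dn)/(S_up−S_dn) = (35.6802−1.4296)/(99.4102−65.1596) = 1.0000. V = [p*·35.6802 + (1−p*)·1.4296]/1.15 = 28.1206. B = V − Δ·S = -55.4174.
(2,2): S=127.4490. Δ = (V_up−V_dn)/(S_up−S_dn) = (87.9343−35.6802)/(151.6643−99.4102) = 1.0000. V = [p*·87.9343 + (1−p*)·35.6802]/1.15 = 72.0316. B = V − Δ·S = -55.4174.
(1,0): S=70.2000. Δ = (V_up−V_dn)/(S_up−S_dn) = (28.1206−-0.6614)/(83.5380−54.7560) = 1.0000. V = [p*·28.1206 + (1−p*)·-0.6614]/1.15 = 22.0110. B = V − Δ·S = -48.1890.
(1,1): S=107.1000. Δ = (V_up−V_dn)/(S_up−S_dn) = (72.0316−28.1206)/(127.4490−83.5380) = 1.0000. V = [p*·72.0316 + (1−p*)·28.1206]/1.15 = 58.9110. B = V − Δ·S = -48.1890.
(0,0): S=90.0000. Δ = (V_up−V_dn)/(S_up−S_dn) = (58.9110−22.0110)/(107.1000−70.2000) = 1.0000. V = [p*·58.9110 + (1−p*)·22.0110]/1.15 = 48.0965. B = V − Δ·S = -41.9035.
The time-0 hedge costs 48.0965, which is the no-arbitrage price.

(0,0): Delta=1.0000 Bond=-41.9035
(1,0): Delta=1.0000 Bond=-48.1890
(1,1): Delta=1.0000 Bond=-48.1890
(2,0): Delta=1.0000 Bond=-55.4174
(2,1): Delta=1.0000 Bond=-55.4174
(2,2): Delta=1.0000 Bond=-55.4174
V0=48.0965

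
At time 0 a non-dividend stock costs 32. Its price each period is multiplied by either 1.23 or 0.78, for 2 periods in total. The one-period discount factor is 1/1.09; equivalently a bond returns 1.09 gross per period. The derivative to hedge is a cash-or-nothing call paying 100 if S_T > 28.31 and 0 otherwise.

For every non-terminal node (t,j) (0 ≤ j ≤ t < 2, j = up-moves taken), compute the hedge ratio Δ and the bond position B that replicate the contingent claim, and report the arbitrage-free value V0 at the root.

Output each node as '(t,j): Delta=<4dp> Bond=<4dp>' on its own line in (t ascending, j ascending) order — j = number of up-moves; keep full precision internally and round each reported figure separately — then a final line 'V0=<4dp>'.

The replicating-portfolio and risk-neutral prices coincide; use p* = (1.09−0.78)/(1.23−0.78) = 0.6889 for the latter.
Terminal payoffs: V(2,0)=0.0000, V(2,1)=100.0000, V(2,2)=100.0000
Node (1,0) S=24.9600: V=(p*·100.0000+(1−p*)·0.0000)/1.09=63.2008; Δ=(100.0000−0.0000)/(30.7008−19.4688)=8.9031; B=V−Δ·S=-159.0214
Node (1,1) S=39.3600: V=(p*·100.0000+(1−p*)·100.0000)/1.09=91.7431; Δ=(100.0000−100.0000)/(48.4128−30.7008)=0.0000; B=V−Δ·S=91.7431
Node (0,0) S=32.0000: V=(p*·91.7431+(1−p*)·63.2008)/1.09=76.0214; Δ=(91.7431−63.2008)/(39.3600−24.9600)=1.9821; B=V−Δ·S=12.5940
Check: Δ(0,0)·S0 + B(0,0) = 76.0214 = V0.

(0,0): Delta=1.9821 Bond=12.5940
(1,0): Delta=8.9031 Bond=-159.0214
(1,1): Delta=0.0000 Bond=91.7431
V0=76.0214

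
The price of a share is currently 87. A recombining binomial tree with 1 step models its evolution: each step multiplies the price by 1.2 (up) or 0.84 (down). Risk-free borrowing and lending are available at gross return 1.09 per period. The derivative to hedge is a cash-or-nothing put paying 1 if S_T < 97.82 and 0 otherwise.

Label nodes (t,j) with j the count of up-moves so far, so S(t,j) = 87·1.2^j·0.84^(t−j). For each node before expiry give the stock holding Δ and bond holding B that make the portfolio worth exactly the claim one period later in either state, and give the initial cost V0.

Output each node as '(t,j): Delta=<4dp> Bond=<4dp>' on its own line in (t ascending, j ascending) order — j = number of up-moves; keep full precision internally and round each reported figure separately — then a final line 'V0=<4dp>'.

(0,0): Delta=-0.0319 Bond=3.0581
V0=0.2803

No-arbitrage ⇒ martingale measure with p* = (R−d)/(u−d) = 0.6944.
Payoff layer (t=1): V(1,0)=1.0000, V(1,1)=0.0000
Node (0,0) S=87.0000: V=(p*·0.0000+(1−p*)·1.0000)/1.09=0.2803; Δ=(0.0000−1.0000)/(104.4000−73.0800)=-0.0319; B=V−Δ·S=3.0581
The time-0 hedge costs 0.2803, which is the no-arbitrage price.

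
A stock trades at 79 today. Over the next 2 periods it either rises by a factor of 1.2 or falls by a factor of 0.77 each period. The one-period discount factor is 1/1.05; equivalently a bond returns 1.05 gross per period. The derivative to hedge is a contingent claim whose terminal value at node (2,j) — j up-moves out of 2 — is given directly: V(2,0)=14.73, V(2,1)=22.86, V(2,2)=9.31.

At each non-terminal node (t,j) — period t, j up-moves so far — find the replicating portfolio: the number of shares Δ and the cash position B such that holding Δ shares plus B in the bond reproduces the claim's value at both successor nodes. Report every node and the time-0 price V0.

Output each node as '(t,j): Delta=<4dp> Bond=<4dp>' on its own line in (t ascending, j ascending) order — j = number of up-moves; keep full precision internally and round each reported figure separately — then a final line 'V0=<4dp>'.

(0,0): Delta=-0.1679 Bond=27.8868
(1,0): Delta=0.3108 Bond=0.1635
(1,1): Delta=-0.3324 Bond=44.8800
V0=14.6261

Since d<R<u, set p* = (R−d)/(u−d) = 0.6512; price each node as the discounted p*-expectation of its children.
Payoff layer (t=2): V(2,0)=14.7300, V(2,1)=22.8600, V(2,2)=9.3100
Node (1,0) S=60.8300: V=(p*·22.8600+(1−p*)·14.7300)/1.05=19.0704; Δ=(22.8600−14.7300)/(72.9960−46.8391)=0.3108; B=V−Δ·S=0.1635
Node (1,1) S=94.8000: V=(p*·9.3100+(1−p*)·22.8600)/1.05=13.3683; Δ=(9.3100−22.8600)/(113.7600−72.9960)=-0.3324; B=V−Δ·S=44.8800
Node (0,0) S=79.0000: V=(p*·13.3683+(1−p*)·19.0704)/1.05=14.6261; Δ=(13.3683−19.0704)/(94.8000−60.8300)=-0.1679; B=V−Δ·S=27.8868
Self-financing check: at every node Δ·S+B equals the discounted successor values.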